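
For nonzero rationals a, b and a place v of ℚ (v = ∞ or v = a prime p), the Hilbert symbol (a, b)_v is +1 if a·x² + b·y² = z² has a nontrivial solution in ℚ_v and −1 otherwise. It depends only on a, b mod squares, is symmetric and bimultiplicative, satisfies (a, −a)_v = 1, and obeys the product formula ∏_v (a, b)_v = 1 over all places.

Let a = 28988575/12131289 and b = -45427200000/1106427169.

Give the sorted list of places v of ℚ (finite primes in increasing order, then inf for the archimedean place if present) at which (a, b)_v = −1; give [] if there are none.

[2, 5]

(a, b) ≡ (7, -105) mod (ℚ^×)²; places V = {2, 3, 5, 7, 11, 13, 29, 31, 37, 43, ∞}.
(a,b)_43: α=-2, u≡5; β=0, v≡6 (mod 43); (5|43)=-1, (6|43)=+1; sign (−1)^0·-1^0·+1^-2 = +1.
(a,b)_7: α=1, u≡2; β=1, v≡5 (mod 7); (2|7)=+1, (5|7)=-1; sign (−1)^1·+1^1·-1^1 = +1.
(a,b)_37: α=2, u≡33; β=-2, v≡29 (mod 37); (33|37)=+1, (29|37)=-1; sign (−1)^0·+1^-2·-1^2 = +1.
(a,b)_3: α=-8, u≡1; β=1, v≡1 (mod 3); (1|3)=+1, (1|3)=+1; sign (−1)^0·+1^1·+1^-8 = +1.
(a,b)_2: α=0, β=12; u≡7, v≡7 (mod 8); ε(u)ε(v)=1·1, αω(v)=0·0, βω(u)=12·0; sum ≡ 1  ⇒  -1.
(a,b)_∞: sgn(7)=+, sgn(-105)=−, so +1.
(a,b)_29: α=0, u≡13; β=-2, v≡14 (mod 29); (13|29)=+1, (14|29)=-1; sign (−1)^0·+1^-2·-1^0 = +1.
(a,b)_31: α=0, u≡7; β=-2, v≡18 (mod 31); (7|31)=+1, (18|31)=+1; sign (−1)^0·+1^-2·+1^0 = +1.
(a,b)_5: α=2, u≡2; β=5, v≡4 (mod 5); (2|5)=-1, (4|5)=+1; sign (−1)^0·-1^5·+1^2 = -1.
(a,b)_13: α=0, u≡5; β=2, v≡4 (mod 13); (5|13)=-1, (4|13)=+1; sign (−1)^0·-1^2·+1^0 = +1.
(a,b)_11: α=2, u≡10; β=0, v≡5 (mod 11); (10|11)=-1, (5|11)=+1; sign (−1)^0·-1^0·+1^2 = +1.
|Ram(7, -105)| = 2, even; anisotropic at {2, 5}.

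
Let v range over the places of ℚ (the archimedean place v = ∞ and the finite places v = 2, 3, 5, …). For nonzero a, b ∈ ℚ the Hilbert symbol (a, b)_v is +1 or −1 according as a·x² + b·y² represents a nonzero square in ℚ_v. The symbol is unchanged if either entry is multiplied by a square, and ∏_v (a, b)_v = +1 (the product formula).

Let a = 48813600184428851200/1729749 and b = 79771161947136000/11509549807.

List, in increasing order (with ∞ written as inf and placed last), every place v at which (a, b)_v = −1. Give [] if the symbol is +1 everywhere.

[2, 5, 7, 13]

(a, b) ≡ (5187, 3570) mod (ℚ^×)²; places V = {2, 3, 5, 7, 11, 13, 17, 19, 23, 41, 43, ∞}.
(a,b)_23: α=2, u≡18; β=-2, v≡21 (mod 23); (18|23)=+1, (21|23)=-1; sign (−1)^0·+1^-2·-1^2 = +1.
(a,b)_19: α=3, u≡7; β=2, v≡11 (mod 19); (7|19)=+1, (11|19)=+1; sign (−1)^0·+1^2·+1^3 = +1.
(a,b)_13: α=1, u≡1; β=0, v≡8 (mod 13); (1|13)=+1, (8|13)=-1; sign (−1)^0·+1^0·-1^1 = -1.
(a,b)_11: α=2, u≡2; β=4, v≡8 (mod 11); (2|11)=-1, (8|11)=-1; sign (−1)^0·-1^4·-1^2 = +1.
(a,b)_3: α=-1, u≡1; β=1, v≡2 (mod 3); (1|3)=+1, (2|3)=-1; sign (−1)^1·+1^1·-1^-1 = +1.
(a,b)_5: α=2, u≡2; β=3, v≡4 (mod 5); (2|5)=-1, (4|5)=+1; sign (−1)^0·-1^3·+1^2 = -1.
(a,b)_∞: sgn(5187)=+, sgn(3570)=+, so +1.
(a,b)_2: α=12, β=13; u≡3, v≡1 (mod 8); ε(u)ε(v)=1·0, αω(v)=12·0, βω(u)=13·1; sum ≡ 1  ⇒  -1.
(a,b)_41: α=-2, u≡4; β=-2, v≡14 (mod 41); (4|41)=+1, (14|41)=-1; sign (−1)^0·+1^-2·-1^-2 = +1.
(a,b)_7: α=-3, u≡3; β=-1, v≡3 (mod 7); (3|7)=-1, (3|7)=-1; sign (−1)^1·-1^-1·-1^-3 = -1.
(a,b)_43: α=0, u≡3; β=-2, v≡13 (mod 43); (3|43)=-1, (13|43)=+1; sign (−1)^0·-1^-2·+1^0 = +1.
(a,b)_17: α=4, u≡13; β=3, v≡7 (mod 17); (13|17)=+1, (7|17)=-1; sign (−1)^0·+1^3·-1^4 = +1.
(5187, 3570 / ℚ) ramifies at {2, 5, 7, 13}: a division algebra.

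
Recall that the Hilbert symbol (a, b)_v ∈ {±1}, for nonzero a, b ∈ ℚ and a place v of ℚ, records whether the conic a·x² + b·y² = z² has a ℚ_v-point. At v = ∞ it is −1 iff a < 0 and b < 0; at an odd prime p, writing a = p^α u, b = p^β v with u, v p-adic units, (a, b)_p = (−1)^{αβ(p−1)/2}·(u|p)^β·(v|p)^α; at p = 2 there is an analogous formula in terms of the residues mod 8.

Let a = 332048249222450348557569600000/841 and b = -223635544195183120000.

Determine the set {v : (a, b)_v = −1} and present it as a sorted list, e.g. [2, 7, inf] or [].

[5, 19]

(a, b) ≡ (2090, -442) mod (ℚ^×)²; places V = {2, 3, 5, 7, 11, 13, 17, 19, 29, ∞}.
(a,b)_11: α=3, u≡3; β=4, v≡3 (mod 11); (3|11)=+1, (3|11)=+1; sign (−1)^0·+1^4·+1^3 = +1.
(a,b)_5: α=5, u≡2; β=4, v≡3 (mod 5); (2|5)=-1, (3|5)=-1; sign (−1)^0·-1^4·-1^5 = -1.
(a,b)_7: α=6, u≡1; β=2, v≡6 (mod 7); (1|7)=+1, (6|7)=-1; sign (−1)^0·+1^2·-1^6 = +1.
(a,b)_3: α=4, u≡2; β=0, v≡2 (mod 3); (2|3)=-1, (2|3)=-1; sign (−1)^0·-1^0·-1^4 = +1.
(a,b)_13: α=4, u≡3; β=3, v≡11 (mod 13); (3|13)=+1, (11|13)=-1; sign (−1)^0·+1^3·-1^4 = +1.
(a,b)_∞: sgn(2090)=+, sgn(-442)=−, so +1.
(a,b)_19: α=3, u≡13; β=2, v≡13 (mod 19); (13|19)=-1, (13|19)=-1; sign (−1)^0·-1^2·-1^3 = -1.
(a,b)_17: α=4, u≡9; β=3, v≡16 (mod 17); (9|17)=+1, (16|17)=+1; sign (−1)^0·+1^3·+1^4 = +1.
(a,b)_29: α=-2, u≡17; β=0, v≡16 (mod 29); (17|29)=-1, (16|29)=+1; sign (−1)^0·-1^0·+1^-2 = +1.
(a,b)_2: α=9, β=7; u≡5, v≡3 (mod 8); ε(u)ε(v)=0·1, αω(v)=9·1, βω(u)=7·1; sum ≡ 0  ⇒  +1.
Ram(2090, -442) = {5, 19}; no ℚ_5-point on the conic.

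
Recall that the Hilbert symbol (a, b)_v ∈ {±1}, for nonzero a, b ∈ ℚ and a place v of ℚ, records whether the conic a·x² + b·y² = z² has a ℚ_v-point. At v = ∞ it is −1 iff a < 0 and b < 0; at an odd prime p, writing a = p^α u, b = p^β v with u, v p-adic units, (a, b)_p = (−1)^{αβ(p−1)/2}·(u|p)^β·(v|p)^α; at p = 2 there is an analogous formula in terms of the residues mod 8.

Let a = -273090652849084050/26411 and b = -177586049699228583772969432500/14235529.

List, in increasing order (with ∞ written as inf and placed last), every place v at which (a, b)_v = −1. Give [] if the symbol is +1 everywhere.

[2, 19, 23, inf]

(a, b) ≡ (-75702, -437) mod (ℚ^×)²; places V = {2, 3, 5, 7, 11, 19, 23, 31, 37, ∞}.
(a,b)_11: α=-1, u≡3; β=-2, v≡1 (mod 11); (3|11)=+1, (1|11)=+1; sign (−1)^0·+1^-2·+1^-1 = +1.
(a,b)_∞: sgn(-75702)=−, sgn(-437)=−, so -1.
(a,b)_23: α=2, u≡19; β=3, v≡16 (mod 23); (19|23)=-1, (16|23)=+1; sign (−1)^0·-1^3·+1^2 = -1.
(a,b)_5: α=2, u≡3; β=4, v≡2 (mod 5); (3|5)=-1, (2|5)=-1; sign (−1)^0·-1^4·-1^2 = +1.
(a,b)_37: α=1, u≡21; β=2, v≡21 (mod 37); (21|37)=+1, (21|37)=+1; sign (−1)^0·+1^2·+1^1 = +1.
(a,b)_7: α=-4, u≡5; β=-6, v≡4 (mod 7); (5|7)=-1, (4|7)=+1; sign (−1)^0·-1^-6·+1^-4 = +1.
(a,b)_19: α=2, u≡14; β=3, v≡8 (mod 19); (14|19)=-1, (8|19)=-1; sign (−1)^0·-1^3·-1^2 = -1.
(a,b)_2: α=1, β=2; u≡5, v≡3 (mod 8); ε(u)ε(v)=0·1, αω(v)=1·1, βω(u)=2·1; sum ≡ 1  ⇒  -1.
(a,b)_3: α=3, u≡2; β=6, v≡1 (mod 3); (2|3)=-1, (1|3)=+1; sign (−1)^0·-1^6·+1^3 = +1.
(a,b)_31: α=5, u≡19; β=8, v≡4 (mod 31); (19|31)=+1, (4|31)=+1; sign (−1)^0·+1^8·+1^5 = +1.
|Ram(-75702, -437)| = 4, even; anisotropic at {2, 19, 23, ∞}.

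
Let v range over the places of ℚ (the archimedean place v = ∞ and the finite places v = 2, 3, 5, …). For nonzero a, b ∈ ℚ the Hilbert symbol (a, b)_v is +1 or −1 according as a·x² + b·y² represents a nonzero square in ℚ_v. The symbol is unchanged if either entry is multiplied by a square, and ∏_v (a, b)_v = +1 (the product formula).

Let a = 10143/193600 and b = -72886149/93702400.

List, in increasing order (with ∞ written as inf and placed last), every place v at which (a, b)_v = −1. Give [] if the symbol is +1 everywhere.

Mod squares: a ≡ 23, b ≡ -21. Check v ∈ {∞, 2, 3, 5, 7, 11, 23}.
v=2: v_2(a)=-6, v_2(b)=-8; units ≡ 7, 3 (mod 8); ε·ε+αω+βω = 1·1+-6·1+-8·0 ≡ 1  ⇒  (a,b)_2 = -1.
v=3: a=3^2·(≡2), b=3^9·(≡2) mod 3; (2|3)=-1, (2|3)=-1; (−1)^{2·9·1}·(-1)^9·(-1)^2 = -1.
v=11: a=11^-2·(≡9), b=11^-4·(≡3) mod 11; (9|11)=+1, (3|11)=+1; (−1)^{-2·-4·5}·(+1)^-4·(+1)^-2 = +1.
v=5: a=5^-2·(≡2), b=5^-2·(≡1) mod 5; (2|5)=-1, (1|5)=+1; (−1)^{-2·-2·2}·(-1)^-2·(+1)^-2 = +1.
v=23: a=23^1·(≡3), b=23^2·(≡9) mod 23; (3|23)=+1, (9|23)=+1; (−1)^{1·2·11}·(+1)^2·(+1)^1 = +1.
v=7: a=7^2·(≡4), b=7^1·(≡4) mod 7; (4|7)=+1, (4|7)=+1; (−1)^{2·1·3}·(+1)^1·(+1)^2 = +1.
v=∞: 23 > 0 and -21 < 0  ⇒  (a,b)_∞ = +1.
Ram(23, -21) = {2, 3}; no ℚ_2-point on the conic.

[2, 3]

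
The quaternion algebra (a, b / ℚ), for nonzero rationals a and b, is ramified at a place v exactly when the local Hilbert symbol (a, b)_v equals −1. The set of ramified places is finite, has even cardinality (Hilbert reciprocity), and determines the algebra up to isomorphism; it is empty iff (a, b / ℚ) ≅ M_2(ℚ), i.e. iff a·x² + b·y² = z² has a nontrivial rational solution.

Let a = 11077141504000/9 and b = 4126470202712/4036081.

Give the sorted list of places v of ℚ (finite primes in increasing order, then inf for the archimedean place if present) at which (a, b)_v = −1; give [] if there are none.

Mod squares: a ≡ 10, b ≡ 124982. Check v ∈ {∞, 2, 3, 5, 7, 11, 13, 17, 19, 23, 41}.
v=11: a=11^2·(≡2), b=11^1·(≡10) mod 11; (2|11)=-1, (10|11)=-1; (−1)^{2·1·5}·(-1)^1·(-1)^2 = -1.
v=41: a=41^0·(≡20), b=41^-2·(≡13) mod 41; (20|41)=+1, (13|41)=-1; (−1)^{0·-2·20}·(+1)^-2·(-1)^0 = +1.
v=∞: 10 > 0 and 124982 > 0  ⇒  (a,b)_∞ = +1.
v=23: a=23^2·(≡14), b=23^1·(≡13) mod 23; (14|23)=-1, (13|23)=+1; (−1)^{2·1·11}·(-1)^1·(+1)^2 = -1.
v=19: a=19^0·(≡2), b=19^1·(≡11) mod 19; (2|19)=-1, (11|19)=+1; (−1)^{0·1·9}·(-1)^1·(+1)^0 = -1.
v=17: a=17^0·(≡11), b=17^2·(≡1) mod 17; (11|17)=-1, (1|17)=+1; (−1)^{0·2·8}·(-1)^2·(+1)^0 = +1.
v=2: v_2(a)=13, v_2(b)=3; units ≡ 5, 3 (mod 8); ε·ε+αω+βω = 0·1+13·1+3·1 ≡ 0  ⇒  (a,b)_2 = +1.
v=5: a=5^3·(≡3), b=5^0·(≡2) mod 5; (3|5)=-1, (2|5)=-1; (−1)^{3·0·2}·(-1)^0·(-1)^3 = -1.
v=13: a=13^2·(≡12), b=13^5·(≡11) mod 13; (12|13)=+1, (11|13)=-1; (−1)^{2·5·6}·(+1)^5·(-1)^2 = +1.
v=7: a=7^0·(≡6), b=7^-4·(≡4) mod 7; (6|7)=-1, (4|7)=+1; (−1)^{0·-4·3}·(-1)^-4·(+1)^0 = +1.
v=3: a=3^-2·(≡1), b=3^0·(≡2) mod 3; (1|3)=+1, (2|3)=-1; (−1)^{-2·0·1}·(+1)^0·(-1)^-2 = +1.
Ram(10, 124982) = {5, 11, 19, 23}; no ℚ_5-point on the conic.

[5, 11, 19, 23]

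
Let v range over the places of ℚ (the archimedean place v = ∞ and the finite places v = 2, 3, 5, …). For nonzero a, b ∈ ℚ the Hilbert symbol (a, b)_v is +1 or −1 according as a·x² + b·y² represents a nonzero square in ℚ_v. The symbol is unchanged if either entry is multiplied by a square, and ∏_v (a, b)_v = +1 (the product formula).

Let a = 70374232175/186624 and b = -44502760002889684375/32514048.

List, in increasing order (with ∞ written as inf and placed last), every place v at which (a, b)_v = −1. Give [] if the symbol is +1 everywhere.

[5, 37]

(a, b) ≡ (23, -8510) mod (ℚ^×)²; places V = {2, 3, 5, 7, 11, 13, 19, 23, 37, ∞}.
(a,b)_19: α=0, u≡5; β=2, v≡2 (mod 19); (5|19)=+1, (2|19)=-1; sign (−1)^0·+1^2·-1^0 = +1.
(a,b)_5: α=2, u≡3; β=5, v≡2 (mod 5); (3|5)=-1, (2|5)=-1; sign (−1)^0·-1^5·-1^2 = -1.
(a,b)_23: α=3, u≡4; β=5, v≡14 (mod 23); (4|23)=+1, (14|23)=-1; sign (−1)^1·+1^5·-1^3 = +1.
(a,b)_7: α=0, u≡4; β=-2, v≡2 (mod 7); (4|7)=+1, (2|7)=+1; sign (−1)^0·+1^-2·+1^0 = +1.
(a,b)_37: α=2, u≡29; β=3, v≡15 (mod 37); (29|37)=-1, (15|37)=-1; sign (−1)^0·-1^3·-1^2 = -1.
(a,b)_3: α=-6, u≡2; β=-4, v≡1 (mod 3); (2|3)=-1, (1|3)=+1; sign (−1)^0·-1^-4·+1^-6 = +1.
(a,b)_11: α=0, u≡3; β=2, v≡3 (mod 11); (3|11)=+1, (3|11)=+1; sign (−1)^0·+1^2·+1^0 = +1.
(a,b)_∞: sgn(23)=+, sgn(-8510)=−, so +1.
(a,b)_13: α=2, u≡12; β=0, v≡7 (mod 13); (12|13)=+1, (7|13)=-1; sign (−1)^0·+1^0·-1^2 = +1.
(a,b)_2: α=-8, β=-13; u≡7, v≡1 (mod 8); ε(u)ε(v)=1·0, αω(v)=-8·0, βω(u)=-13·0; sum ≡ 0  ⇒  +1.
|Ram(23, -8510)| = 2, even; anisotropic at {5, 37}.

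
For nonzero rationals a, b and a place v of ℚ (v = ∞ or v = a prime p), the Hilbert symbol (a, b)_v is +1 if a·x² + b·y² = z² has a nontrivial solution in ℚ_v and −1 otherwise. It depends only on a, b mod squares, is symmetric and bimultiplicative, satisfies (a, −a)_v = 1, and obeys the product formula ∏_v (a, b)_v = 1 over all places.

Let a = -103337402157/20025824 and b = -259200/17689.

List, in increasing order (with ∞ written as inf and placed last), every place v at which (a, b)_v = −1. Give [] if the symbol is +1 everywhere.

[2, 7, 37, inf]

(a, b) ≡ (-66822, -2) mod (ℚ^×)²; places V = {2, 3, 5, 7, 11, 13, 19, 23, 37, 43, 47, ∞}.
(a,b)_∞: sgn(-66822)=−, sgn(-2)=−, so -1.
(a,b)_43: α=1, u≡19; β=0, v≡11 (mod 43); (19|43)=-1, (11|43)=+1; sign (−1)^0·-1^0·+1^1 = +1.
(a,b)_37: α=1, u≡30; β=0, v≡32 (mod 37); (30|37)=+1, (32|37)=-1; sign (−1)^0·+1^0·-1^1 = -1.
(a,b)_23: α=-2, u≡18; β=0, v≡5 (mod 23); (18|23)=+1, (5|23)=-1; sign (−1)^0·+1^0·-1^-2 = +1.
(a,b)_3: α=5, u≡1; β=4, v≡1 (mod 3); (1|3)=+1, (1|3)=+1; sign (−1)^0·+1^4·+1^5 = +1.
(a,b)_19: α=0, u≡7; β=-2, v≡5 (mod 19); (7|19)=+1, (5|19)=+1; sign (−1)^0·+1^-2·+1^0 = +1.
(a,b)_7: α=-1, u≡2; β=-2, v≡6 (mod 7); (2|7)=+1, (6|7)=-1; sign (−1)^0·+1^-2·-1^-1 = -1.
(a,b)_5: α=0, u≡2; β=2, v≡3 (mod 5); (2|5)=-1, (3|5)=-1; sign (−1)^0·-1^2·-1^0 = +1.
(a,b)_2: α=-5, β=7; u≡5, v≡7 (mod 8); ε(u)ε(v)=0·1, αω(v)=-5·0, βω(u)=7·1; sum ≡ 1  ⇒  -1.
(a,b)_11: α=2, u≡5; β=0, v≡4 (mod 11); (5|11)=+1, (4|11)=+1; sign (−1)^0·+1^0·+1^2 = +1.
(a,b)_13: α=-2, u≡11; β=0, v≡8 (mod 13); (11|13)=-1, (8|13)=-1; sign (−1)^0·-1^0·-1^-2 = +1.
(a,b)_47: α=2, u≡6; β=0, v≡39 (mod 47); (6|47)=+1, (39|47)=-1; sign (−1)^0·+1^0·-1^2 = +1.
Ram(-66822, -2) = {2, 7, 37, ∞}; no ℚ_2-point on the conic.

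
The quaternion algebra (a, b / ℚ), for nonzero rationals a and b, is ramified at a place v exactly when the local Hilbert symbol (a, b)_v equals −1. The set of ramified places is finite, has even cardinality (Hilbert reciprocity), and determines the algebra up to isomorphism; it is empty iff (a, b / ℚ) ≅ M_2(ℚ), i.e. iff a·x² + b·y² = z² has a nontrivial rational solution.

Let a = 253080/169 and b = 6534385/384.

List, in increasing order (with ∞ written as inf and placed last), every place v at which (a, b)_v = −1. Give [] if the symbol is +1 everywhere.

Mod squares: a ≡ 7030, b ≡ 231990. Check v ∈ {∞, 2, 3, 5, 11, 13, 19, 37}.
v=2: v_2(a)=3, v_2(b)=-7; units ≡ 3, 3 (mod 8); ε·ε+αω+βω = 1·1+3·1+-7·1 ≡ 1  ⇒  (a,b)_2 = -1.
v=5: a=5^1·(≡4), b=5^1·(≡3) mod 5; (4|5)=+1, (3|5)=-1; (−1)^{1·1·2}·(+1)^1·(-1)^1 = -1.
v=11: a=11^0·(≡9), b=11^1·(≡9) mod 11; (9|11)=+1, (9|11)=+1; (−1)^{0·1·5}·(+1)^1·(+1)^0 = +1.
v=13: a=13^-2·(≡9), b=13^2·(≡6) mod 13; (9|13)=+1, (6|13)=-1; (−1)^{-2·2·6}·(+1)^2·(-1)^-2 = +1.
v=19: a=19^1·(≡9), b=19^1·(≡18) mod 19; (9|19)=+1, (18|19)=-1; (−1)^{1·1·9}·(+1)^1·(-1)^1 = +1.
v=3: a=3^2·(≡1), b=3^-1·(≡2) mod 3; (1|3)=+1, (2|3)=-1; (−1)^{2·-1·1}·(+1)^-1·(-1)^2 = +1.
v=∞: 7030 > 0 and 231990 > 0  ⇒  (a,b)_∞ = +1.
v=37: a=37^1·(≡35), b=37^1·(≡32) mod 37; (35|37)=-1, (32|37)=-1; (−1)^{1·1·18}·(-1)^1·(-1)^1 = +1.
Ram(7030, 231990) = {2, 5}; no ℚ_2-point on the conic.

[2, 5]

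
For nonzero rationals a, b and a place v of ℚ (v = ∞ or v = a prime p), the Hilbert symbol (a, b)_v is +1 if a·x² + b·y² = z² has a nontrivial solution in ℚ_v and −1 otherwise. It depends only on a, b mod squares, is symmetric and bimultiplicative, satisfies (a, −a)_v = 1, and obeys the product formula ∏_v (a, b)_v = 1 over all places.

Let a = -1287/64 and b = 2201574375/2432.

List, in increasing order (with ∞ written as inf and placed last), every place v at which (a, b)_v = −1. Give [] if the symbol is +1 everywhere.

(a, b) ≡ (-143, 14872858) mod (ℚ^×)²; places V = {2, 3, 5, 7, 11, 13, 17, 19, 23, ∞}.
(a,b)_∞: sgn(-143)=−, sgn(14872858)=+, so +1.
(a,b)_17: α=0, u≡3; β=1, v≡7 (mod 17); (3|17)=-1, (7|17)=-1; sign (−1)^0·-1^1·-1^0 = -1.
(a,b)_11: α=1, u≡9; β=1, v≡6 (mod 11); (9|11)=+1, (6|11)=-1; sign (−1)^1·+1^1·-1^1 = +1.
(a,b)_13: α=1, u≡8; β=1, v≡4 (mod 13); (8|13)=-1, (4|13)=+1; sign (−1)^0·-1^1·+1^1 = -1.
(a,b)_7: α=0, u≡1; β=1, v≡3 (mod 7); (1|7)=+1, (3|7)=-1; sign (−1)^0·+1^1·-1^0 = +1.
(a,b)_23: α=0, u≡9; β=1, v≡18 (mod 23); (9|23)=+1, (18|23)=+1; sign (−1)^0·+1^1·+1^0 = +1.
(a,b)_19: α=0, u≡17; β=-1, v≡17 (mod 19); (17|19)=+1, (17|19)=+1; sign (−1)^0·+1^-1·+1^0 = +1.
(a,b)_5: α=0, u≡2; β=4, v≡2 (mod 5); (2|5)=-1, (2|5)=-1; sign (−1)^0·-1^4·-1^0 = +1.
(a,b)_3: α=2, u≡1; β=2, v≡1 (mod 3); (1|3)=+1, (1|3)=+1; sign (−1)^0·+1^2·+1^2 = +1.
(a,b)_2: α=-6, β=-7; u≡1, v≡5 (mod 8); ε(u)ε(v)=0·0, αω(v)=-6·1, βω(u)=-7·0; sum ≡ 0  ⇒  +1.
(-143, 14872858 / ℚ) ramifies at {13, 17}: a division algebra.

[13, 17]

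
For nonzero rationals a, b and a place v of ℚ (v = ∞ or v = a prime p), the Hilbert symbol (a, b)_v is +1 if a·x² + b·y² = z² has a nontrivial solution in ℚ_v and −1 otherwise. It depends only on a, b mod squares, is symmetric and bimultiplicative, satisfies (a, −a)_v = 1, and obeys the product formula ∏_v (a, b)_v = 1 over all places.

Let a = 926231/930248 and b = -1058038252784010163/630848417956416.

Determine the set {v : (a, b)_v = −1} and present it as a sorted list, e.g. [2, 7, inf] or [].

(a, b) ≡ (1102, -667) mod (ℚ^×)²; places V = {2, 3, 11, 19, 23, 29, 31, 41, 43, ∞}.
(a,b)_2: α=-3, β=-6; u≡7, v≡5 (mod 8); ε(u)ε(v)=1·0, αω(v)=-3·1, βω(u)=-6·0; sum ≡ 1  ⇒  -1.
(a,b)_41: α=2, u≡23; β=4, v≡26 (mod 41); (23|41)=+1, (26|41)=-1; sign (−1)^0·+1^4·-1^2 = +1.
(a,b)_43: α=0, u≡33; β=2, v≡25 (mod 43); (33|43)=-1, (25|43)=+1; sign (−1)^0·-1^2·+1^0 = +1.
(a,b)_29: α=1, u≡20; β=3, v≡5 (mod 29); (20|29)=+1, (5|29)=+1; sign (−1)^0·+1^3·+1^1 = +1.
(a,b)_19: α=1, u≡16; β=2, v≡9 (mod 19); (16|19)=+1, (9|19)=+1; sign (−1)^0·+1^2·+1^1 = +1.
(a,b)_31: α=-2, u≡24; β=-4, v≡12 (mod 31); (24|31)=-1, (12|31)=-1; sign (−1)^0·-1^-4·-1^-2 = +1.
(a,b)_∞: sgn(1102)=+, sgn(-667)=−, so +1.
(a,b)_11: α=-2, u≡2; β=-4, v≡9 (mod 11); (2|11)=-1, (9|11)=+1; sign (−1)^0·-1^-4·+1^-2 = +1.
(a,b)_23: α=0, u≡14; β=1, v≡17 (mod 23); (14|23)=-1, (17|23)=-1; sign (−1)^0·-1^1·-1^0 = -1.
(a,b)_3: α=0, u≡1; β=-6, v≡2 (mod 3); (1|3)=+1, (2|3)=-1; sign (−1)^0·+1^-6·-1^0 = +1.
|Ram(1102, -667)| = 2, even; anisotropic at {2, 23}.

[2, 23]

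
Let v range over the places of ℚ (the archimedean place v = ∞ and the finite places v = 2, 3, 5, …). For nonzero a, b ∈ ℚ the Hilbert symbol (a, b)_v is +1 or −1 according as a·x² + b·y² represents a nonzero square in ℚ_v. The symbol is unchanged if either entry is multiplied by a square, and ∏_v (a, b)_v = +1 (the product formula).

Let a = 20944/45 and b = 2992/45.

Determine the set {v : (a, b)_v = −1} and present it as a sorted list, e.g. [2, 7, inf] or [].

[5, 17]

(a, b) ≡ (6545, 935) mod (ℚ^×)²; places V = {2, 3, 5, 7, 11, 17, ∞}.
(a,b)_7: α=1, u≡1; β=0, v≡1 (mod 7); (1|7)=+1, (1|7)=+1; sign (−1)^0·+1^0·+1^1 = +1.
(a,b)_17: α=1, u≡10; β=1, v≡16 (mod 17); (10|17)=-1, (16|17)=+1; sign (−1)^0·-1^1·+1^1 = -1.
(a,b)_∞: sgn(6545)=+, sgn(935)=+, so +1.
(a,b)_11: α=1, u≡1; β=1, v≡8 (mod 11); (1|11)=+1, (8|11)=-1; sign (−1)^1·+1^1·-1^1 = +1.
(a,b)_2: α=4, β=4; u≡1, v≡7 (mod 8); ε(u)ε(v)=0·1, αω(v)=4·0, βω(u)=4·0; sum ≡ 0  ⇒  +1.
(a,b)_5: α=-1, u≡1; β=-1, v≡3 (mod 5); (1|5)=+1, (3|5)=-1; sign (−1)^0·+1^-1·-1^-1 = -1.
(a,b)_3: α=-2, u≡2; β=-2, v≡2 (mod 3); (2|3)=-1, (2|3)=-1; sign (−1)^0·-1^-2·-1^-2 = +1.
(6545, 935 / ℚ) ramifies at {5, 17}: a division algebra.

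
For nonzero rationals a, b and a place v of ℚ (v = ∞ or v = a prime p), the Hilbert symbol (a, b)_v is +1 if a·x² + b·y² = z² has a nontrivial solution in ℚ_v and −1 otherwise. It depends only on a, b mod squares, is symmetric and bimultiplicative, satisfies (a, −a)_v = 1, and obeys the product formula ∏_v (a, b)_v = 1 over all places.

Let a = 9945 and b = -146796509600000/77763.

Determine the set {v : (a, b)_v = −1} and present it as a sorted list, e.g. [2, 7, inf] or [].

[]

(a, b) ≡ (1105, -195) mod (ℚ^×)²; places V = {2, 3, 5, 7, 13, 17, 23, ∞}.
(a,b)_∞: sgn(1105)=+, sgn(-195)=−, so +1.
(a,b)_7: α=0, u≡5; β=-2, v≡4 (mod 7); (5|7)=-1, (4|7)=+1; sign (−1)^0·-1^-2·+1^0 = +1.
(a,b)_17: α=1, u≡7; β=4, v≡16 (mod 17); (7|17)=-1, (16|17)=+1; sign (−1)^0·-1^4·+1^1 = +1.
(a,b)_3: α=2, u≡1; β=-1, v≡1 (mod 3); (1|3)=+1, (1|3)=+1; sign (−1)^0·+1^-1·+1^2 = +1.
(a,b)_2: α=0, β=8; u≡1, v≡5 (mod 8); ε(u)ε(v)=0·0, αω(v)=0·1, βω(u)=8·0; sum ≡ 0  ⇒  +1.
(a,b)_5: α=1, u≡4; β=5, v≡1 (mod 5); (4|5)=+1, (1|5)=+1; sign (−1)^0·+1^5·+1^1 = +1.
(a,b)_23: α=0, u≡9; β=-2, v≡4 (mod 23); (9|23)=+1, (4|23)=+1; sign (−1)^0·+1^-2·+1^0 = +1.
(a,b)_13: α=1, u≡11; β=3, v≡5 (mod 13); (11|13)=-1, (5|13)=-1; sign (−1)^0·-1^3·-1^1 = +1.
Ram(a, b) = ∅: the form 1105·x² + -195·y² − z² is isotropic over every ℚ_v, so by Hasse–Minkowski it is isotropic over ℚ.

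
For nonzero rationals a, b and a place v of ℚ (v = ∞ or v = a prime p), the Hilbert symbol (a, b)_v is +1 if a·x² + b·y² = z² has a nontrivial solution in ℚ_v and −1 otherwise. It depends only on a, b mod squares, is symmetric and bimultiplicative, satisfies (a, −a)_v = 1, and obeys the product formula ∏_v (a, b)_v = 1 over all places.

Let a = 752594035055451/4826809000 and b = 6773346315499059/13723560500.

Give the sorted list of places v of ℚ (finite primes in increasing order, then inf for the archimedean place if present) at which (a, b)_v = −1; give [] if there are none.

[2, 5]

Mod squares: a ≡ 510, b ≡ 255. Check v ∈ {∞, 2, 3, 5, 13, 17, 31, 37, 47}.
v=31: a=31^0·(≡28), b=31^-2·(≡19) mod 31; (28|31)=+1, (19|31)=+1; (−1)^{0·-2·15}·(+1)^-2·(+1)^0 = +1.
v=2: v_2(a)=-3, v_2(b)=-2; units ≡ 7, 7 (mod 8); ε·ε+αω+βω = 1·1+-3·0+-2·0 ≡ 1  ⇒  (a,b)_2 = -1.
v=∞: 510 > 0 and 255 > 0  ⇒  (a,b)_∞ = +1.
v=13: a=13^-6·(≡9), b=13^-4·(≡7) mod 13; (9|13)=+1, (7|13)=-1; (−1)^{-6·-4·6}·(+1)^-4·(-1)^-6 = +1.
v=17: a=17^1·(≡8), b=17^1·(≡1) mod 17; (8|17)=+1, (1|17)=+1; (−1)^{1·1·8}·(+1)^1·(+1)^1 = +1.
v=3: a=3^1·(≡2), b=3^3·(≡1) mod 3; (2|3)=-1, (1|3)=+1; (−1)^{1·3·1}·(-1)^3·(+1)^1 = +1.
v=37: a=37^2·(≡8), b=37^2·(≡10) mod 37; (8|37)=-1, (10|37)=+1; (−1)^{2·2·18}·(-1)^2·(+1)^2 = +1.
v=5: a=5^-3·(≡3), b=5^-3·(≡1) mod 5; (3|5)=-1, (1|5)=+1; (−1)^{-3·-3·2}·(-1)^-3·(+1)^-3 = -1.
v=47: a=47^6·(≡44), b=47^6·(≡22) mod 47; (44|47)=-1, (22|47)=-1; (−1)^{6·6·23}·(-1)^6·(-1)^6 = +1.
|Ram(510, 255)| = 2, even; anisotropic at {2, 5}.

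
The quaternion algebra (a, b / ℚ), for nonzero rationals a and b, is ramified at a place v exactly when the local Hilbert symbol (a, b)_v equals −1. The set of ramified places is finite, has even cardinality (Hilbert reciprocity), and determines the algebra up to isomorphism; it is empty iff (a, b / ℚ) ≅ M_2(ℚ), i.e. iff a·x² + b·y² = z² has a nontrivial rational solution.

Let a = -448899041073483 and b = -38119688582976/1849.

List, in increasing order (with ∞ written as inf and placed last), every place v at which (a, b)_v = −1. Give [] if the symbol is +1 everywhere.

[3, 17, 19, inf]

Mod squares: a ≡ -3003, b ≡ -46189. Check v ∈ {∞, 2, 3, 7, 11, 13, 17, 19, 43}.
v=13: a=13^1·(≡12), b=13^1·(≡12) mod 13; (12|13)=+1, (12|13)=+1; (−1)^{1·1·6}·(+1)^1·(+1)^1 = +1.
v=11: a=11^1·(≡7), b=11^1·(≡4) mod 11; (7|11)=-1, (4|11)=+1; (−1)^{1·1·5}·(-1)^1·(+1)^1 = +1.
v=3: a=3^5·(≡1), b=3^6·(≡2) mod 3; (1|3)=+1, (2|3)=-1; (−1)^{5·6·1}·(+1)^6·(-1)^5 = -1.
v=∞: -3003 < 0 and -46189 < 0  ⇒  (a,b)_∞ = -1.
v=2: v_2(a)=0, v_2(b)=6; units ≡ 5, 3 (mod 8); ε·ε+αω+βω = 0·1+0·1+6·1 ≡ 0  ⇒  (a,b)_2 = +1.
v=43: a=43^0·(≡32), b=43^-2·(≡17) mod 43; (32|43)=-1, (17|43)=+1; (−1)^{0·-2·21}·(-1)^-2·(+1)^0 = +1.
v=19: a=19^4·(≡8), b=19^3·(≡17) mod 19; (8|19)=-1, (17|19)=+1; (−1)^{4·3·9}·(-1)^3·(+1)^4 = -1.
v=17: a=17^2·(≡3), b=17^1·(≡14) mod 17; (3|17)=-1, (14|17)=-1; (−1)^{2·1·8}·(-1)^1·(-1)^2 = -1.
v=7: a=7^3·(≡3), b=7^2·(≡2) mod 7; (3|7)=-1, (2|7)=+1; (−1)^{3·2·3}·(-1)^2·(+1)^3 = +1.
|Ram(-3003, -46189)| = 4, even; anisotropic at {3, 17, 19, ∞}.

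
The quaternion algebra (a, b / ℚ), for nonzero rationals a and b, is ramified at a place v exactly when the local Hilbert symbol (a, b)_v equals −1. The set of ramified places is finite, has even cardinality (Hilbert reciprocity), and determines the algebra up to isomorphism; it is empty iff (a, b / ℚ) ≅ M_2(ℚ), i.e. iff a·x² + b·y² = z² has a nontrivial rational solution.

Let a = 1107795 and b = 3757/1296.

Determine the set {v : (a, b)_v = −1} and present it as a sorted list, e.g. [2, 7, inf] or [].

(a, b) ≡ (6555, 13) mod (ℚ^×)²; places V = {2, 3, 5, 13, 17, 19, 23, ∞}.
(a,b)_5: α=1, u≡4; β=0, v≡2 (mod 5); (4|5)=+1, (2|5)=-1; sign (−1)^0·+1^0·-1^1 = -1.
(a,b)_∞: sgn(6555)=+, sgn(13)=+, so +1.
(a,b)_3: α=1, u≡1; β=-4, v≡1 (mod 3); (1|3)=+1, (1|3)=+1; sign (−1)^0·+1^-4·+1^1 = +1.
(a,b)_2: α=0, β=-4; u≡3, v≡5 (mod 8); ε(u)ε(v)=1·0, αω(v)=0·1, βω(u)=-4·1; sum ≡ 0  ⇒  +1.
(a,b)_17: α=0, u≡7; β=2, v≡16 (mod 17); (7|17)=-1, (16|17)=+1; sign (−1)^0·-1^2·+1^0 = +1.
(a,b)_23: α=1, u≡3; β=0, v≡1 (mod 23); (3|23)=+1, (1|23)=+1; sign (−1)^0·+1^0·+1^1 = +1.
(a,b)_13: α=2, u≡3; β=1, v≡9 (mod 13); (3|13)=+1, (9|13)=+1; sign (−1)^0·+1^1·+1^2 = +1.
(a,b)_19: α=1, u≡13; β=0, v≡13 (mod 19); (13|19)=-1, (13|19)=-1; sign (−1)^0·-1^0·-1^1 = -1.
(6555, 13 / ℚ) ramifies at {5, 19}: a division algebra.

[5, 19]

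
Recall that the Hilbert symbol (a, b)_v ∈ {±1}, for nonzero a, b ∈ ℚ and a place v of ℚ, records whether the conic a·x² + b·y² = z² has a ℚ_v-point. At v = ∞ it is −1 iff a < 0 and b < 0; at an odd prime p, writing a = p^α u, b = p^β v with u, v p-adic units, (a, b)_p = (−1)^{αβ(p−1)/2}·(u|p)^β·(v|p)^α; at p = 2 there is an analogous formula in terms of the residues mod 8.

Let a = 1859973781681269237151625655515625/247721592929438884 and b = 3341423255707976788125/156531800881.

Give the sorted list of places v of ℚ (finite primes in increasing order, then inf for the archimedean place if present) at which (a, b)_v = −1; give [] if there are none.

(a, b) ≡ (217, 29) mod (ℚ^×)²; places V = {2, 3, 5, 7, 11, 17, 19, 29, 31, 37, ∞}.
(a,b)_∞: sgn(217)=+, sgn(29)=+, so +1.
(a,b)_31: α=3, u≡28; β=2, v≡11 (mod 31); (28|31)=+1, (11|31)=-1; sign (−1)^0·+1^2·-1^3 = -1.
(a,b)_7: α=5, u≡5; β=4, v≡1 (mod 7); (5|7)=-1, (1|7)=+1; sign (−1)^0·-1^4·+1^5 = +1.
(a,b)_37: α=-6, u≡22; β=-4, v≡24 (mod 37); (22|37)=-1, (24|37)=-1; sign (−1)^0·-1^-4·-1^-6 = +1.
(a,b)_2: α=-2, β=0; u≡1, v≡5 (mod 8); ε(u)ε(v)=0·0, αω(v)=-2·1, βω(u)=0·0; sum ≡ 0  ⇒  +1.
(a,b)_11: α=2, u≡10; β=0, v≡8 (mod 11); (10|11)=-1, (8|11)=-1; sign (−1)^0·-1^0·-1^2 = +1.
(a,b)_3: α=10, u≡1; β=6, v≡2 (mod 3); (1|3)=+1, (2|3)=-1; sign (−1)^0·+1^6·-1^10 = +1.
(a,b)_29: α=4, u≡12; β=3, v≡20 (mod 29); (12|29)=-1, (20|29)=+1; sign (−1)^0·-1^3·+1^4 = -1.
(a,b)_19: α=6, u≡14; β=4, v≡18 (mod 19); (14|19)=-1, (18|19)=-1; sign (−1)^0·-1^4·-1^6 = +1.
(a,b)_5: α=6, u≡2; β=4, v≡1 (mod 5); (2|5)=-1, (1|5)=+1; sign (−1)^0·-1^4·+1^6 = +1.
(a,b)_17: α=-6, u≡2; β=-4, v≡10 (mod 17); (2|17)=+1, (10|17)=-1; sign (−1)^0·+1^-4·-1^-6 = +1.
(217, 29 / ℚ) ramifies at {29, 31}: a division algebra.

[29, 31]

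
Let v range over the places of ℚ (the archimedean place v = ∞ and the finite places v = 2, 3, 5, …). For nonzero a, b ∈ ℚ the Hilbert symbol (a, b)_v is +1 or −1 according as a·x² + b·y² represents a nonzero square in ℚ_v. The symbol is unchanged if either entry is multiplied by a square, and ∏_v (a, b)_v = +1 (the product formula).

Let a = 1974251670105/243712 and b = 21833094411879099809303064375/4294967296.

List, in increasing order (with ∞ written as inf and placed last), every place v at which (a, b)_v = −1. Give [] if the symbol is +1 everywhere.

[2, 5, 11, 17]

(a, b) ≡ (82110, 12903) mod (ℚ^×)²; places V = {2, 3, 5, 7, 11, 13, 17, 23, ∞}.
(a,b)_17: α=-1, u≡9; β=3, v≡7 (mod 17); (9|17)=+1, (7|17)=-1; sign (−1)^0·+1^3·-1^-1 = -1.
(a,b)_23: α=5, u≡19; β=7, v≡12 (mod 23); (19|23)=-1, (12|23)=+1; sign (−1)^1·-1^7·+1^5 = +1.
(a,b)_3: α=1, u≡1; β=7, v≡2 (mod 3); (1|3)=+1, (2|3)=-1; sign (−1)^1·+1^7·-1^1 = +1.
(a,b)_11: α=2, u≡7; β=7, v≡2 (mod 11); (7|11)=-1, (2|11)=-1; sign (−1)^0·-1^7·-1^2 = -1.
(a,b)_∞: sgn(82110)=+, sgn(12903)=+, so +1.
(a,b)_5: α=1, u≡3; β=4, v≡3 (mod 5); (3|5)=-1, (3|5)=-1; sign (−1)^0·-1^4·-1^1 = -1.
(a,b)_2: α=-11, β=-32; u≡7, v≡7 (mod 8); ε(u)ε(v)=1·1, αω(v)=-11·0, βω(u)=-32·0; sum ≡ 1  ⇒  -1.
(a,b)_7: α=-1, u≡3; β=2, v≡2 (mod 7); (3|7)=-1, (2|7)=+1; sign (−1)^0·-1^2·+1^-1 = +1.
(a,b)_13: α=2, u≡6; β=0, v≡7 (mod 13); (6|13)=-1, (7|13)=-1; sign (−1)^0·-1^0·-1^2 = +1.
|Ram(82110, 12903)| = 4, even; anisotropic at {2, 5, 11, 17}.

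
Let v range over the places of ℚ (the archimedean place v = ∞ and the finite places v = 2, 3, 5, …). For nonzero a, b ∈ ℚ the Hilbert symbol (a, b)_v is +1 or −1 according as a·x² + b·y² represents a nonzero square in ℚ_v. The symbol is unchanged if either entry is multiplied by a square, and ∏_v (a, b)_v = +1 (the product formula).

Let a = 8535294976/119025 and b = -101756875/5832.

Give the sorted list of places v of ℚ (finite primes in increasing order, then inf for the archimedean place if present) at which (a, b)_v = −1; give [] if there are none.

[11, 37]

(a, b) ≡ (49321, -902) mod (ℚ^×)²; places V = {2, 3, 5, 11, 13, 19, 23, 31, 37, 41, 43, ∞}.
(a,b)_∞: sgn(49321)=+, sgn(-902)=−, so +1.
(a,b)_31: α=1, u≡1; β=0, v≡9 (mod 31); (1|31)=+1, (9|31)=+1; sign (−1)^0·+1^0·+1^1 = +1.
(a,b)_37: α=1, u≡26; β=0, v≡18 (mod 37); (26|37)=+1, (18|37)=-1; sign (−1)^0·+1^0·-1^1 = -1.
(a,b)_13: α=2, u≡12; β=0, v≡5 (mod 13); (12|13)=+1, (5|13)=-1; sign (−1)^0·+1^0·-1^2 = +1.
(a,b)_3: α=-2, u≡1; β=-6, v≡1 (mod 3); (1|3)=+1, (1|3)=+1; sign (−1)^0·+1^-6·+1^-2 = +1.
(a,b)_43: α=1, u≡8; β=0, v≡16 (mod 43); (8|43)=-1, (16|43)=+1; sign (−1)^0·-1^0·+1^1 = +1.
(a,b)_41: α=0, u≡5; β=1, v≡6 (mod 41); (5|41)=+1, (6|41)=-1; sign (−1)^0·+1^1·-1^0 = +1.
(a,b)_2: α=10, β=-3; u≡1, v≡5 (mod 8); ε(u)ε(v)=0·0, αω(v)=10·1, βω(u)=-3·0; sum ≡ 0  ⇒  +1.
(a,b)_11: α=0, u≡2; β=1, v≡6 (mod 11); (2|11)=-1, (6|11)=-1; sign (−1)^0·-1^1·-1^0 = -1.
(a,b)_5: α=-2, u≡1; β=4, v≡2 (mod 5); (1|5)=+1, (2|5)=-1; sign (−1)^0·+1^4·-1^-2 = +1.
(a,b)_19: α=0, u≡5; β=2, v≡10 (mod 19); (5|19)=+1, (10|19)=-1; sign (−1)^0·+1^2·-1^0 = +1.
(a,b)_23: α=-2, u≡2; β=0, v≡16 (mod 23); (2|23)=+1, (16|23)=+1; sign (−1)^0·+1^0·+1^-2 = +1.
(49321, -902 / ℚ) ramifies at {11, 37}: a division algebra.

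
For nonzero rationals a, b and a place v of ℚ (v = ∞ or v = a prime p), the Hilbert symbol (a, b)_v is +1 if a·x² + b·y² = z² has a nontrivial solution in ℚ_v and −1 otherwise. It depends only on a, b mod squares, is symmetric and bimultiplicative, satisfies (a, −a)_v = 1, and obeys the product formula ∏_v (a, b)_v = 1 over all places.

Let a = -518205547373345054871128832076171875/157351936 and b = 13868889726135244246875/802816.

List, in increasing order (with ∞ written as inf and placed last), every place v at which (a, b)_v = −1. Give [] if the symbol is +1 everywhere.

[5, 17, 29, 37, 41, 43]

Mod squares: a ≡ -27115, b ≡ 326155. Check v ∈ {∞, 2, 3, 5, 7, 11, 13, 17, 29, 37, 41, 43}.
v=13: a=13^6·(≡12), b=13^4·(≡2) mod 13; (12|13)=+1, (2|13)=-1; (−1)^{6·4·6}·(+1)^4·(-1)^6 = +1.
v=2: v_2(a)=-16, v_2(b)=-14; units ≡ 5, 3 (mod 8); ε·ε+αω+βω = 0·1+-16·1+-14·1 ≡ 0  ⇒  (a,b)_2 = +1.
v=5: a=5^9·(≡2), b=5^5·(≡4) mod 5; (2|5)=-1, (4|5)=+1; (−1)^{9·5·2}·(-1)^5·(+1)^9 = -1.
v=3: a=3^4·(≡2), b=3^4·(≡1) mod 3; (2|3)=-1, (1|3)=+1; (−1)^{4·4·1}·(-1)^4·(+1)^4 = +1.
v=37: a=37^2·(≡23), b=37^1·(≡27) mod 37; (23|37)=-1, (27|37)=+1; (−1)^{2·1·18}·(-1)^1·(+1)^2 = -1.
v=7: a=7^-4·(≡6), b=7^-2·(≡4) mod 7; (6|7)=-1, (4|7)=+1; (−1)^{-4·-2·3}·(-1)^-2·(+1)^-4 = +1.
v=29: a=29^3·(≡7), b=29^2·(≡15) mod 29; (7|29)=+1, (15|29)=-1; (−1)^{3·2·14}·(+1)^2·(-1)^3 = -1.
v=41: a=41^2·(≡26), b=41^1·(≡23) mod 41; (26|41)=-1, (23|41)=+1; (−1)^{2·1·20}·(-1)^1·(+1)^2 = -1.
v=11: a=11^3·(≡8), b=11^2·(≡1) mod 11; (8|11)=-1, (1|11)=+1; (−1)^{3·2·5}·(-1)^2·(+1)^3 = +1.
v=43: a=43^2·(≡12), b=43^1·(≡24) mod 43; (12|43)=-1, (24|43)=+1; (−1)^{2·1·21}·(-1)^1·(+1)^2 = -1.
v=∞: -27115 < 0 and 326155 > 0  ⇒  (a,b)_∞ = +1.
v=17: a=17^3·(≡12), b=17^2·(≡14) mod 17; (12|17)=-1, (14|17)=-1; (−1)^{3·2·8}·(-1)^2·(-1)^3 = -1.
(-27115, 326155 / ℚ) ramifies at {5, 17, 29, 37, 41, 43}: a division algebra.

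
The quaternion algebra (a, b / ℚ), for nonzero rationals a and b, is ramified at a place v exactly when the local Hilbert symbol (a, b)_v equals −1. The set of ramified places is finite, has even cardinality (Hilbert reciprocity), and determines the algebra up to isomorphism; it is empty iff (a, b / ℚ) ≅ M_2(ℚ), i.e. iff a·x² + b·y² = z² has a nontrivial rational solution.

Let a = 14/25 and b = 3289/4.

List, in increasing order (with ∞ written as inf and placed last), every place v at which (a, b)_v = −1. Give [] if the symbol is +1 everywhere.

[7, 23]

Mod squares: a ≡ 14, b ≡ 3289. Check v ∈ {∞, 2, 5, 7, 11, 13, 23}.
v=13: a=13^0·(≡12), b=13^1·(≡8) mod 13; (12|13)=+1, (8|13)=-1; (−1)^{0·1·6}·(+1)^1·(-1)^0 = +1.
v=∞: 14 > 0 and 3289 > 0  ⇒  (a,b)_∞ = +1.
v=5: a=5^-2·(≡4), b=5^0·(≡1) mod 5; (4|5)=+1, (1|5)=+1; (−1)^{-2·0·2}·(+1)^0·(+1)^-2 = +1.
v=7: a=7^1·(≡4), b=7^0·(≡5) mod 7; (4|7)=+1, (5|7)=-1; (−1)^{1·0·3}·(+1)^0·(-1)^1 = -1.
v=23: a=23^0·(≡7), b=23^1·(≡7) mod 23; (7|23)=-1, (7|23)=-1; (−1)^{0·1·11}·(-1)^1·(-1)^0 = -1.
v=11: a=11^0·(≡1), b=11^1·(≡6) mod 11; (1|11)=+1, (6|11)=-1; (−1)^{0·1·5}·(+1)^1·(-1)^0 = +1.
v=2: v_2(a)=1, v_2(b)=-2; units ≡ 7, 1 (mod 8); ε·ε+αω+βω = 1·0+1·0+-2·0 ≡ 0  ⇒  (a,b)_2 = +1.
(14, 3289 / ℚ) ramifies at {7, 23}: a division algebra.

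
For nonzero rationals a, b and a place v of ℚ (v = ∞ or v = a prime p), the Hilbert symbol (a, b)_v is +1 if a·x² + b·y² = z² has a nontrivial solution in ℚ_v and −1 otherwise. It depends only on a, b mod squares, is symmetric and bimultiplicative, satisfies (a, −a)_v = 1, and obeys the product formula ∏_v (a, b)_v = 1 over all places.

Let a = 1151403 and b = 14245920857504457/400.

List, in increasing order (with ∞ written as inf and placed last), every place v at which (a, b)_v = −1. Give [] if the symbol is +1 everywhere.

(a, b) ≡ (1151403, 1353) mod (ℚ^×)²; places V = {2, 3, 5, 11, 23, 31, 37, 41, ∞}.
(a,b)_5: α=0, u≡3; β=-2, v≡2 (mod 5); (3|5)=-1, (2|5)=-1; sign (−1)^0·-1^-2·-1^0 = +1.
(a,b)_3: α=1, u≡2; β=3, v≡1 (mod 3); (2|3)=-1, (1|3)=+1; sign (−1)^1·-1^3·+1^1 = +1.
(a,b)_31: α=0, u≡1; β=2, v≡16 (mod 31); (1|31)=+1, (16|31)=+1; sign (−1)^0·+1^2·+1^0 = +1.
(a,b)_37: α=1, u≡2; β=2, v≡16 (mod 37); (2|37)=-1, (16|37)=+1; sign (−1)^0·-1^2·+1^1 = +1.
(a,b)_23: α=1, u≡13; β=2, v≡20 (mod 23); (13|23)=+1, (20|23)=-1; sign (−1)^0·+1^2·-1^1 = -1.
(a,b)_2: α=0, β=-4; u≡3, v≡1 (mod 8); ε(u)ε(v)=1·0, αω(v)=0·0, βω(u)=-4·1; sum ≡ 0  ⇒  +1.
(a,b)_11: α=1, u≡8; β=1, v≡7 (mod 11); (8|11)=-1, (7|11)=-1; sign (−1)^1·-1^1·-1^1 = -1.
(a,b)_41: α=1, u≡39; β=3, v≡4 (mod 41); (39|41)=+1, (4|41)=+1; sign (−1)^0·+1^3·+1^1 = +1.
(a,b)_∞: sgn(1151403)=+, sgn(1353)=+, so +1.
(1151403, 1353 / ℚ) ramifies at {11, 23}: a division algebra.

[11, 23]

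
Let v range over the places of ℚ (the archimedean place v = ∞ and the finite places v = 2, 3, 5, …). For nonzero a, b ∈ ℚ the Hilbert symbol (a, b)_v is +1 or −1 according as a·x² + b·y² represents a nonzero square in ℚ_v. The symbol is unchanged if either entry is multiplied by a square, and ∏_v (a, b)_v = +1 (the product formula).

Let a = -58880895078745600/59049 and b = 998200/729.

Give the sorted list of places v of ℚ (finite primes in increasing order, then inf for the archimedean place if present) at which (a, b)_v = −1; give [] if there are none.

Mod squares: a ≡ -369334, b ≡ 9982. Check v ∈ {∞, 2, 3, 5, 7, 23, 31, 37}.
v=5: a=5^2·(≡4), b=5^2·(≡2) mod 5; (4|5)=+1, (2|5)=-1; (−1)^{2·2·2}·(+1)^2·(-1)^2 = +1.
v=31: a=31^3·(≡3), b=31^1·(≡13) mod 31; (3|31)=-1, (13|31)=-1; (−1)^{3·1·15}·(-1)^1·(-1)^3 = -1.
v=∞: -369334 < 0 and 9982 > 0  ⇒  (a,b)_∞ = +1.
v=3: a=3^-10·(≡2), b=3^-6·(≡1) mod 3; (2|3)=-1, (1|3)=+1; (−1)^{-10·-6·1}·(-1)^-6·(+1)^-10 = +1.
v=2: v_2(a)=9, v_2(b)=3; units ≡ 5, 7 (mod 8); ε·ε+αω+βω = 0·1+9·0+3·1 ≡ 1  ⇒  (a,b)_2 = -1.
v=37: a=37^1·(≡18), b=37^0·(≡29) mod 37; (18|37)=-1, (29|37)=-1; (−1)^{1·0·18}·(-1)^0·(-1)^1 = -1.
v=23: a=23^3·(≡22), b=23^1·(≡10) mod 23; (22|23)=-1, (10|23)=-1; (−1)^{3·1·11}·(-1)^1·(-1)^3 = -1.
v=7: a=7^3·(≡2), b=7^1·(≡3) mod 7; (2|7)=+1, (3|7)=-1; (−1)^{3·1·3}·(+1)^1·(-1)^3 = +1.
Ram(-369334, 9982) = {2, 23, 31, 37}; no ℚ_2-point on the conic.

[2, 23, 31, 37]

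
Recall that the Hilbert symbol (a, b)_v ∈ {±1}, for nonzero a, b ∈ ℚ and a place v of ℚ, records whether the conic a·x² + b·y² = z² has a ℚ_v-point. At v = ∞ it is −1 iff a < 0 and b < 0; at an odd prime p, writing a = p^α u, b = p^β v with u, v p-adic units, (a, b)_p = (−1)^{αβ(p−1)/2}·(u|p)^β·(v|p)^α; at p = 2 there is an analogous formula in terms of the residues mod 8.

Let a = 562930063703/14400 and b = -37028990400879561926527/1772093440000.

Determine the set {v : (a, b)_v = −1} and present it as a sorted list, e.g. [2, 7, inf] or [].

Mod squares: a ≡ 527, b ≡ -84847. Check v ∈ {∞, 2, 3, 5, 7, 13, 17, 23, 29, 31, 41}.
v=41: a=41^0·(≡17), b=41^2·(≡16) mod 41; (17|41)=-1, (16|41)=+1; (−1)^{0·2·20}·(-1)^2·(+1)^0 = +1.
v=17: a=17^1·(≡12), b=17^3·(≡10) mod 17; (12|17)=-1, (10|17)=-1; (−1)^{1·3·8}·(-1)^3·(-1)^1 = +1.
v=∞: 527 > 0 and -84847 < 0  ⇒  (a,b)_∞ = +1.
v=2: v_2(a)=-6, v_2(b)=-24; units ≡ 7, 1 (mod 8); ε·ε+αω+βω = 1·0+-6·0+-24·0 ≡ 0  ⇒  (a,b)_2 = +1.
v=23: a=23^2·(≡21), b=23^3·(≡15) mod 23; (21|23)=-1, (15|23)=-1; (−1)^{2·3·11}·(-1)^3·(-1)^2 = -1.
v=7: a=7^4·(≡1), b=7^5·(≡5) mod 7; (1|7)=+1, (5|7)=-1; (−1)^{4·5·3}·(+1)^5·(-1)^4 = +1.
v=31: a=31^1·(≡26), b=31^1·(≡27) mod 31; (26|31)=-1, (27|31)=-1; (−1)^{1·1·15}·(-1)^1·(-1)^1 = -1.
v=29: a=29^2·(≡5), b=29^4·(≡24) mod 29; (5|29)=+1, (24|29)=+1; (−1)^{2·4·14}·(+1)^4·(+1)^2 = +1.
v=5: a=5^-2·(≡3), b=5^-4·(≡2) mod 5; (3|5)=-1, (2|5)=-1; (−1)^{-2·-4·2}·(-1)^-4·(-1)^-2 = +1.
v=13: a=13^0·(≡8), b=13^-2·(≡3) mod 13; (8|13)=-1, (3|13)=+1; (−1)^{0·-2·6}·(-1)^-2·(+1)^0 = +1.
v=3: a=3^-2·(≡2), b=3^0·(≡2) mod 3; (2|3)=-1, (2|3)=-1; (−1)^{-2·0·1}·(-1)^0·(-1)^-2 = +1.
|Ram(527, -84847)| = 2, even; anisotropic at {23, 31}.

[23, 31]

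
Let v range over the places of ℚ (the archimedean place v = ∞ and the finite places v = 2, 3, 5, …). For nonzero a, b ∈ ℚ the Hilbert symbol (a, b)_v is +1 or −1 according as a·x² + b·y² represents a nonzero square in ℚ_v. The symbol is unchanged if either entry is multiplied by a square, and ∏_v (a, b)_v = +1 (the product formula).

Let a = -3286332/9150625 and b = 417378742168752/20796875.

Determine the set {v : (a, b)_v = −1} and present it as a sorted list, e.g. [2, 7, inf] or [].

(a, b) ≡ (-23, 187473) mod (ℚ^×)²; places V = {2, 3, 5, 7, 11, 13, 19, 23, ∞}.
(a,b)_∞: sgn(-23)=−, sgn(187473)=+, so +1.
(a,b)_23: α=1, u≡14; β=3, v≡12 (mod 23); (14|23)=-1, (12|23)=+1; sign (−1)^1·-1^3·+1^1 = +1.
(a,b)_7: α=2, u≡6; β=2, v≡6 (mod 7); (6|7)=-1, (6|7)=-1; sign (−1)^0·-1^2·-1^2 = +1.
(a,b)_19: α=0, u≡18; β=1, v≡4 (mod 19); (18|19)=-1, (4|19)=+1; sign (−1)^0·-1^1·+1^0 = -1.
(a,b)_2: α=2, β=4; u≡1, v≡1 (mod 8); ε(u)ε(v)=0·0, αω(v)=2·0, βω(u)=4·0; sum ≡ 0  ⇒  +1.
(a,b)_3: α=6, u≡1; β=11, v≡1 (mod 3); (1|3)=+1, (1|3)=+1; sign (−1)^0·+1^11·+1^6 = +1.
(a,b)_11: α=-4, u≡8; β=-3, v≡9 (mod 11); (8|11)=-1, (9|11)=+1; sign (−1)^0·-1^-3·+1^-4 = -1.
(a,b)_5: α=-4, u≡3; β=-6, v≡2 (mod 5); (3|5)=-1, (2|5)=-1; sign (−1)^0·-1^-6·-1^-4 = +1.
(a,b)_13: α=0, u≡1; β=1, v≡12 (mod 13); (1|13)=+1, (12|13)=+1; sign (−1)^0·+1^1·+1^0 = +1.
Ram(-23, 187473) = {11, 19}; no ℚ_11-point on the conic.

[11, 19]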